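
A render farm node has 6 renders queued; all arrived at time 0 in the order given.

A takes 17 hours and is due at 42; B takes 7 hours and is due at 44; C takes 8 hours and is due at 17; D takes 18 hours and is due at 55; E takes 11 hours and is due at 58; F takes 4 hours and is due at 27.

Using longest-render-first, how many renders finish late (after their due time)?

LPT (decreasing processing time): D A E C B F.
D: 0→18, due 55, tardiness 0
A: 18→35, due 42, tardiness 0
E: 35→46, due 58, tardiness 0
C: 46→54, due 17, tardiness 37
B: 54→61, due 44, tardiness 17
F: 61→65, due 27, tardiness 38
Late renders: 3.

3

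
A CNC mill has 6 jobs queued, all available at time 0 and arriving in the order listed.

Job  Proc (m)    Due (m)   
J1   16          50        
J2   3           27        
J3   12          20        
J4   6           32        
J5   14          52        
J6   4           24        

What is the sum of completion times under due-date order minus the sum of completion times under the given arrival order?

-41

EDD (increasing due date): J3 J6 J2 J4 J1 J5.
J3: 0→12
J6: 12→16
J2: 16→19
J4: 19→25
J1: 25→41
J5: 41→55
Sum = 12+16+19+25+41+55 = 168.
FIFO (arrival order): J1 J2 J3 J4 J5 J6.
J1: 0→16
J2: 16→19
J3: 19→31
J4: 31→37
J5: 37→51
J6: 51→55
Sum = 16+19+31+37+51+55 = 209.
Difference = 168 − 209 = -41.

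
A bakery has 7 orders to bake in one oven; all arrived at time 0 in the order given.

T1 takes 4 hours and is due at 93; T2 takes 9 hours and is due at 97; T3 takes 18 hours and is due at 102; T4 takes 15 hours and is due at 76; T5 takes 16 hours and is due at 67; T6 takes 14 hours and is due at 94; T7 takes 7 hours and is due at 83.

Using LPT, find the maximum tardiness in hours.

0

LPT (decreasing processing time): T3 T5 T4 T6 T2 T7 T1.
T3: 0→18, due 102, tardiness 0
T5: 18→34, due 67, tardiness 0
T4: 34→49, due 76, tardiness 0
T6: 49→63, due 94, tardiness 0
T2: 63→72, due 97, tardiness 0
T7: 72→79, due 83, tardiness 0
T1: 79→83, due 93, tardiness 0
Maximum = 0.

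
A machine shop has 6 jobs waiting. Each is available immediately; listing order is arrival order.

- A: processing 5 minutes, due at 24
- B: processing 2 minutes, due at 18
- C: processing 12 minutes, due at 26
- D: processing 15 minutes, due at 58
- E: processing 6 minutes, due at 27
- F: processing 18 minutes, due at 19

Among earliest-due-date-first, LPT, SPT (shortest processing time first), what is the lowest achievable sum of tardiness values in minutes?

EDD (increasing due date): B F A C E D.
B: 0→2, due 18, tardiness 0
F: 2→20, due 19, tardiness 1
A: 20→25, due 24, tardiness 1
C: 25→37, due 26, tardiness 11
E: 37→43, due 27, tardiness 16
D: 43→58, due 58, tardiness 0
Sum = 0+1+1+11+16+0 = 29.
LPT (decreasing processing time): F D C E A B.
F: 0→18, due 19, tardiness 0
D: 18→33, due 58, tardiness 0
C: 33→45, due 26, tardiness 19
E: 45→51, due 27, tardiness 24
A: 51→56, due 24, tardiness 32
B: 56→58, due 18, tardiness 40
Sum = 0+0+19+24+32+40 = 115.
SPT (increasing processing time): B A E C D F.
B: 0→2, due 18, tardiness 0
A: 2→7, due 24, tardiness 0
E: 7→13, due 27, tardiness 0
C: 13→25, due 26, tardiness 0
D: 25→40, due 58, tardiness 0
F: 40→58, due 19, tardiness 39
Sum = 0+0+0+0+0+39 = 39.
EDD 29, LPT 115, SPT 39 → minimum 29.

29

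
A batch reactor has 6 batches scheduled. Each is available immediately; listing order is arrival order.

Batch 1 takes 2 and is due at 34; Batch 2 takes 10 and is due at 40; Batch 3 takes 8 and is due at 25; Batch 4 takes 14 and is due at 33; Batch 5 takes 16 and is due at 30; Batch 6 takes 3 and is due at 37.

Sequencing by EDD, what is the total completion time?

206

EDD (increasing due date): Batch 3 Batch 5 Batch 4 Batch 1 Batch 6 Batch 2.
Batch 3: 0→8
Batch 5: 8→24
Batch 4: 24→38
Batch 1: 38→40
Batch 6: 40→43
Batch 2: 43→53
Sum = 8+24+38+40+43+53 = 206.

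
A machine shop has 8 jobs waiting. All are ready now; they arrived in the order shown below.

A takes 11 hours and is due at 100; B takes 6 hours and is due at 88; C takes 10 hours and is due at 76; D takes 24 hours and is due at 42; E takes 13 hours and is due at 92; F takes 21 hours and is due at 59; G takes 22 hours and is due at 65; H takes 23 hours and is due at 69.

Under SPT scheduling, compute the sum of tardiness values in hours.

145

SPT (increasing processing time): B C A E F G H D.
B: 0→6, due 88, tardiness 0
C: 6→16, due 76, tardiness 0
A: 16→27, due 100, tardiness 0
E: 27→40, due 92, tardiness 0
F: 40→61, due 59, tardiness 2
G: 61→83, due 65, tardiness 18
H: 83→106, due 69, tardiness 37
D: 106→130, due 42, tardiness 88
Sum = 0+0+0+0+2+18+37+88 = 145.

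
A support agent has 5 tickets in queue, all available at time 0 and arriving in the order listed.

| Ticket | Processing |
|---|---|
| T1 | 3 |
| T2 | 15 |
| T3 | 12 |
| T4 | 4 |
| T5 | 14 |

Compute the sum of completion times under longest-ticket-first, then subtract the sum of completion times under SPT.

68

LPT (decreasing processing time): T2 T5 T3 T4 T1.
T2: 0→15
T5: 15→29
T3: 29→41
T4: 41→45
T1: 45→48
Sum = 15+29+41+45+48 = 178.
SPT (increasing processing time): T1 T4 T3 T5 T2.
T1: 0→3
T4: 3→7
T3: 7→19
T5: 19→33
T2: 33→48
Sum = 3+7+19+33+48 = 110.
Difference = 178 − 110 = 68.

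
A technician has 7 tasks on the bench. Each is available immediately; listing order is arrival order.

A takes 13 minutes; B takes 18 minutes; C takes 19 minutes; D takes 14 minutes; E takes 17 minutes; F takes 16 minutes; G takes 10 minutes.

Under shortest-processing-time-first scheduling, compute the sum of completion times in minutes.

SPT (increasing processing time): G A D F E B C.
G: 0→10
A: 10→23
D: 23→37
F: 37→53
E: 53→70
B: 70→88
C: 88→107
Sum = 10+23+37+53+70+88+107 = 388.

388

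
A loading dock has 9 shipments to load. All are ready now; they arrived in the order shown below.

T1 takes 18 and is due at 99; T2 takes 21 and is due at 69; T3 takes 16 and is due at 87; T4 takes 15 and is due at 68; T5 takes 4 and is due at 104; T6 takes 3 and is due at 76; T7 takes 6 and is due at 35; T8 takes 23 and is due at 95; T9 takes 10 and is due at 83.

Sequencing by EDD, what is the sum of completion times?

562

EDD (increasing due date): T7 T4 T2 T6 T9 T3 T8 T1 T5.
T7: 0→6
T4: 6→21
T2: 21→42
T6: 42→45
T9: 45→55
T3: 55→71
T8: 71→94
T1: 94→112
T5: 112→116
Sum = 6+21+42+45+55+71+94+112+116 = 562.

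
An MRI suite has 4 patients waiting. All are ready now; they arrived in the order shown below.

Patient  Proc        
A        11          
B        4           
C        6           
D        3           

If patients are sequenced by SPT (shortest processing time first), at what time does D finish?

SPT (increasing processing time): D B C A.
D: 0→3

3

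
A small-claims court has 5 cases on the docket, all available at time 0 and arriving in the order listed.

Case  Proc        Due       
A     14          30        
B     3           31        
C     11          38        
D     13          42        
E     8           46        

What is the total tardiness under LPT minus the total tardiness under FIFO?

15

LPT (decreasing processing time): A D C E B.
A: 0→14, due 30, tardiness 0
D: 14→27, due 42, tardiness 0
C: 27→38, due 38, tardiness 0
E: 38→46, due 46, tardiness 0
B: 46→49, due 31, tardiness 18
Sum = 0+0+0+0+18 = 18.
FIFO (arrival order): A B C D E.
A: 0→14, due 30, tardiness 0
B: 14→17, due 31, tardiness 0
C: 17→28, due 38, tardiness 0
D: 28→41, due 42, tardiness 0
E: 41→49, due 46, tardiness 3
Sum = 0+0+0+0+3 = 3.
Difference = 18 − 3 = 15.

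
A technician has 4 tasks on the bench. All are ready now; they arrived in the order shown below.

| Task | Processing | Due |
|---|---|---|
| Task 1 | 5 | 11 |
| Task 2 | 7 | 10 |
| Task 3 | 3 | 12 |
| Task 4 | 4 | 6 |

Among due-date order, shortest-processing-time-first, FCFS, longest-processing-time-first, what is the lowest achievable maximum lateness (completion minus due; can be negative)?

7

EDD (increasing due date): Task 4 Task 2 Task 1 Task 3.
Task 4: 0→4, due 6, lateness -2
Task 2: 4→11, due 10, lateness 1
Task 1: 11→16, due 11, lateness 5
Task 3: 16→19, due 12, lateness 7
Maximum = 7.
SPT (increasing processing time): Task 3 Task 4 Task 1 Task 2.
Task 3: 0→3, due 12, lateness -9
Task 4: 3→7, due 6, lateness 1
Task 1: 7→12, due 11, lateness 1
Task 2: 12→19, due 10, lateness 9
Maximum = 9.
FIFO (arrival order): Task 1 Task 2 Task 3 Task 4.
Task 1: 0→5, due 11, lateness -6
Task 2: 5→12, due 10, lateness 2
Task 3: 12→15, due 12, lateness 3
Task 4: 15→19, due 6, lateness 13
Maximum = 13.
LPT (decreasing processing time): Task 2 Task 1 Task 4 Task 3.
Task 2: 0→7, due 10, lateness -3
Task 1: 7→12, due 11, lateness 1
Task 4: 12→16, due 6, lateness 10
Task 3: 16→19, due 12, lateness 7
Maximum = 10.
EDD 7, SPT 9, FIFO 13, LPT 10 → minimum 7.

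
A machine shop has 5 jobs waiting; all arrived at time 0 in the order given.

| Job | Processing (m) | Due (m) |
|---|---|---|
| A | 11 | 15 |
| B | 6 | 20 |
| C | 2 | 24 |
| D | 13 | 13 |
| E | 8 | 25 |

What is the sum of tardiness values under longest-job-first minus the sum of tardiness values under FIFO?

LPT (decreasing processing time): D A E B C.
D: 0→13, due 13, tardiness 0
A: 13→24, due 15, tardiness 9
E: 24→32, due 25, tardiness 7
B: 32→38, due 20, tardiness 18
C: 38→40, due 24, tardiness 16
Sum = 0+9+7+18+16 = 50.
FIFO (arrival order): A B C D E.
A: 0→11, due 15, tardiness 0
B: 11→17, due 20, tardiness 0
C: 17→19, due 24, tardiness 0
D: 19→32, due 13, tardiness 19
E: 32→40, due 25, tardiness 15
Sum = 0+0+0+19+15 = 34.
Difference = 50 − 34 = 16.

16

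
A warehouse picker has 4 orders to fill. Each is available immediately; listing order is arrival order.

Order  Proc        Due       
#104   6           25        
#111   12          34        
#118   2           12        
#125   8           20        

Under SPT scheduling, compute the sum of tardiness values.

SPT (increasing processing time): #118 #104 #125 #111.
#118: 0→2, due 12, tardiness 0
#104: 2→8, due 25, tardiness 0
#125: 8→16, due 20, tardiness 0
#111: 16→28, due 34, tardiness 0
Sum = 0+0+0+0 = 0.

0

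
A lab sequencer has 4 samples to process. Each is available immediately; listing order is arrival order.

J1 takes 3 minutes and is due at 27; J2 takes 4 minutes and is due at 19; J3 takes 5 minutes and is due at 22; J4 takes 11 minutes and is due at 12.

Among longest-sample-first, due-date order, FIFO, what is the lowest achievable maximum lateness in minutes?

-1

LPT (decreasing processing time): J4 J3 J2 J1.
J4: 0→11, due 12, lateness -1
J3: 11→16, due 22, lateness -6
J2: 16→20, due 19, lateness 1
J1: 20→23, due 27, lateness -4
Maximum = 1.
EDD (increasing due date): J4 J2 J3 J1.
J4: 0→11, due 12, lateness -1
J2: 11→15, due 19, lateness -4
J3: 15→20, due 22, lateness -2
J1: 20→23, due 27, lateness -4
Maximum = -1.
FIFO (arrival order): J1 J2 J3 J4.
J1: 0→3, due 27, lateness -24
J2: 3→7, due 19, lateness -12
J3: 7→12, due 22, lateness -10
J4: 12→23, due 12, lateness 11
Maximum = 11.
LPT 1, EDD -1, FIFO 11 → minimum -1.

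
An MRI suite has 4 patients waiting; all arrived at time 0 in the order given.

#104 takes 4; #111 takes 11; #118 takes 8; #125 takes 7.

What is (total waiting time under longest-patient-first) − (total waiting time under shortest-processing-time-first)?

22

LPT (decreasing processing time): #111 #118 #125 #104.
#111: waits 0, runs 0→11
#118: waits 11, runs 11→19
#125: waits 19, runs 19→26
#104: waits 26, runs 26→30
Sum = 0+11+19+26 = 56.
SPT (increasing processing time): #104 #125 #118 #111.
#104: waits 0, runs 0→4
#125: waits 4, runs 4→11
#118: waits 11, runs 11→19
#111: waits 19, runs 19→30
Sum = 0+4+11+19 = 34.
Difference = 56 − 34 = 22.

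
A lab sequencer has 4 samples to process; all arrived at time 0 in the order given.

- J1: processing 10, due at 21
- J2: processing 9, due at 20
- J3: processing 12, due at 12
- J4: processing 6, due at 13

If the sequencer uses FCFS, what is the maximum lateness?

24

FIFO (arrival order): J1 J2 J3 J4.
J1: 0→10, due 21, lateness -11
J2: 10→19, due 20, lateness -1
J3: 19→31, due 12, lateness 19
J4: 31→37, due 13, lateness 24
Maximum = 24.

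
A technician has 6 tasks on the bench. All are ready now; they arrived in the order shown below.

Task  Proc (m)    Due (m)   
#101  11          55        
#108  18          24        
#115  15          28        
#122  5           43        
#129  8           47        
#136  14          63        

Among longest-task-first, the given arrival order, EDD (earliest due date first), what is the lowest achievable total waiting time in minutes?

190

LPT (decreasing processing time): #108 #115 #136 #101 #129 #122.
#108: waits 0, runs 0→18
#115: waits 18, runs 18→33
#136: waits 33, runs 33→47
#101: waits 47, runs 47→58
#129: waits 58, runs 58→66
#122: waits 66, runs 66→71
Sum = 0+18+33+47+58+66 = 222.
FIFO (arrival order): #101 #108 #115 #122 #129 #136.
#101: waits 0, runs 0→11
#108: waits 11, runs 11→29
#115: waits 29, runs 29→44
#122: waits 44, runs 44→49
#129: waits 49, runs 49→57
#136: waits 57, runs 57→71
Sum = 0+11+29+44+49+57 = 190.
EDD (increasing due date): #108 #115 #122 #129 #101 #136.
#108: waits 0, runs 0→18
#115: waits 18, runs 18→33
#122: waits 33, runs 33→38
#129: waits 38, runs 38→46
#101: waits 46, runs 46→57
#136: waits 57, runs 57→71
Sum = 0+18+33+38+46+57 = 192.
LPT 222, FIFO 190, EDD 192 → minimum 190.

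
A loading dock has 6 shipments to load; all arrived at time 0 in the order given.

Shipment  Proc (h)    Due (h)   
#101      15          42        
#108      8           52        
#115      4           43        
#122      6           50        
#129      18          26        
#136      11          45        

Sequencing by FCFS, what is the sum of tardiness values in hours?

FIFO (arrival order): #101 #108 #115 #122 #129 #136.
#101: 0→15, due 42, tardiness 0
#108: 15→23, due 52, tardiness 0
#115: 23→27, due 43, tardiness 0
#122: 27→33, due 50, tardiness 0
#129: 33→51, due 26, tardiness 25
#136: 51→62, due 45, tardiness 17
Sum = 0+0+0+0+25+17 = 42.

42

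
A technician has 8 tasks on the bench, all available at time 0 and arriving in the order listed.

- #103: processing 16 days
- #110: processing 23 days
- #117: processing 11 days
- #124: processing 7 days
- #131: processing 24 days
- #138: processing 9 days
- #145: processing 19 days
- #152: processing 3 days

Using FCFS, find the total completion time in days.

FIFO (arrival order): #103 #110 #117 #124 #131 #138 #145 #152.
#103: 0→16
#110: 16→39
#117: 39→50
#124: 50→57
#131: 57→81
#138: 81→90
#145: 90→109
#152: 109→112
Sum = 16+39+50+57+81+90+109+112 = 554.

554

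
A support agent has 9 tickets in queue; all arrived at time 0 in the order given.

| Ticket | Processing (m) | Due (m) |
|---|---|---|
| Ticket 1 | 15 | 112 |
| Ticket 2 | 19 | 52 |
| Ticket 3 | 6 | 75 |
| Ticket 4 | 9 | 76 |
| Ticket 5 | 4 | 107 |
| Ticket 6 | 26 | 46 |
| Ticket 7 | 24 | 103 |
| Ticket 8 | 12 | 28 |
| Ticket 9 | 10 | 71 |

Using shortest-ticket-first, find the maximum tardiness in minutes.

79

SPT (increasing processing time): Ticket 5 Ticket 3 Ticket 4 Ticket 9 Ticket 8 Ticket 1 Ticket 2 Ticket 7 Ticket 6.
Ticket 5: 0→4, due 107, tardiness 0
Ticket 3: 4→10, due 75, tardiness 0
Ticket 4: 10→19, due 76, tardiness 0
Ticket 9: 19→29, due 71, tardiness 0
Ticket 8: 29→41, due 28, tardiness 13
Ticket 1: 41→56, due 112, tardiness 0
Ticket 2: 56→75, due 52, tardiness 23
Ticket 7: 75→99, due 103, tardiness 0
Ticket 6: 99→125, due 46, tardiness 79
Maximum = 79.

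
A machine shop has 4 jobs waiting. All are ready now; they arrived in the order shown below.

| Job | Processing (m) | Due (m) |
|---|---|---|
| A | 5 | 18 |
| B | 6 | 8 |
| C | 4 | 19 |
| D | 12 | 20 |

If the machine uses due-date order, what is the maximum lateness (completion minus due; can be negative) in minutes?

EDD (increasing due date): B A C D.
B: 0→6, due 8, lateness -2
A: 6→11, due 18, lateness -7
C: 11→15, due 19, lateness -4
D: 15→27, due 20, lateness 7
Maximum = 7.

7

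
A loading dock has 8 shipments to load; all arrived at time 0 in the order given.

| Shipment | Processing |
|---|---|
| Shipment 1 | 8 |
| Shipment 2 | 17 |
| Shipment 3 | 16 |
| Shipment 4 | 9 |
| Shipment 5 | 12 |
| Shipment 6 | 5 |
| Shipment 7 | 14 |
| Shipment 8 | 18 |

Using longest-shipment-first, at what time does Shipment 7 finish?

LPT (decreasing processing time): Shipment 8 Shipment 2 Shipment 3 Shipment 7 Shipment 5 Shipment 4 Shipment 1 Shipment 6.
Shipment 8: 0→18
Shipment 2: 18→35
Shipment 3: 35→51
Shipment 7: 51→65

65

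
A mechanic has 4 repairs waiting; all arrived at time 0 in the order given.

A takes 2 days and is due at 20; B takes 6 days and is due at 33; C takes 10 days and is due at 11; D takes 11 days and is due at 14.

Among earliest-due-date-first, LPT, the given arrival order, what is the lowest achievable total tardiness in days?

EDD (increasing due date): C D A B.
C: 0→10, due 11, tardiness 0
D: 10→21, due 14, tardiness 7
A: 21→23, due 20, tardiness 3
B: 23→29, due 33, tardiness 0
Sum = 0+7+3+0 = 10.
LPT (decreasing processing time): D C B A.
D: 0→11, due 14, tardiness 0
C: 11→21, due 11, tardiness 10
B: 21→27, due 33, tardiness 0
A: 27→29, due 20, tardiness 9
Sum = 0+10+0+9 = 19.
FIFO (arrival order): A B C D.
A: 0→2, due 20, tardiness 0
B: 2→8, due 33, tardiness 0
C: 8→18, due 11, tardiness 7
D: 18→29, due 14, tardiness 15
Sum = 0+0+7+15 = 22.
EDD 10, LPT 19, FIFO 22 → minimum 10.

10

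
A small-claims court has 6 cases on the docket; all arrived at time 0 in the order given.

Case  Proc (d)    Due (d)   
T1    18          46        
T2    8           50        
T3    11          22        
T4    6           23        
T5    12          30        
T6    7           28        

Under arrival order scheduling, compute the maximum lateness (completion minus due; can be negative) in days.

FIFO (arrival order): T1 T2 T3 T4 T5 T6.
T1: 0→18, due 46, lateness -28
T2: 18→26, due 50, lateness -24
T3: 26→37, due 22, lateness 15
T4: 37→43, due 23, lateness 20
T5: 43→55, due 30, lateness 25
T6: 55→62, due 28, lateness 34
Maximum = 34.

34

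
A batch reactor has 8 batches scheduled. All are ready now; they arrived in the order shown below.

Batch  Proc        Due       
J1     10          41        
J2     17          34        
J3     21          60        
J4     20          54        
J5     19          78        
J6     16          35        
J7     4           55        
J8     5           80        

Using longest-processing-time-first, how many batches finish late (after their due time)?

5

LPT (decreasing processing time): J3 J4 J5 J2 J6 J1 J8 J7.
J3: 0→21, due 60, tardiness 0
J4: 21→41, due 54, tardiness 0
J5: 41→60, due 78, tardiness 0
J2: 60→77, due 34, tardiness 43
J6: 77→93, due 35, tardiness 58
J1: 93→103, due 41, tardiness 62
J8: 103→108, due 80, tardiness 28
J7: 108→112, due 55, tardiness 57
Late batches: 5.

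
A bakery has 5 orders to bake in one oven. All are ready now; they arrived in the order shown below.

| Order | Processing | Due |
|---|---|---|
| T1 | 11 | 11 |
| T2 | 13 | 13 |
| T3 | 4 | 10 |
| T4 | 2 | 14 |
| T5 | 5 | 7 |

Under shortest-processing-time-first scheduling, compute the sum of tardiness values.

37

SPT (increasing processing time): T4 T3 T5 T1 T2.
T4: 0→2, due 14, tardiness 0
T3: 2→6, due 10, tardiness 0
T5: 6→11, due 7, tardiness 4
T1: 11→22, due 11, tardiness 11
T2: 22→35, due 13, tardiness 22
Sum = 0+0+4+11+22 = 37.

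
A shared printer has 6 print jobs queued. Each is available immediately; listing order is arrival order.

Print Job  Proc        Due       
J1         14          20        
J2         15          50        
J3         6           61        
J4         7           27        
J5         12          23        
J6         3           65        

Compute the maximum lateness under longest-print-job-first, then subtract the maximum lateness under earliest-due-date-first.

15

LPT (decreasing processing time): J2 J1 J5 J4 J3 J6.
J2: 0→15, due 50, lateness -35
J1: 15→29, due 20, lateness 9
J5: 29→41, due 23, lateness 18
J4: 41→48, due 27, lateness 21
J3: 48→54, due 61, lateness -7
J6: 54→57, due 65, lateness -8
Maximum = 21.
EDD (increasing due date): J1 J5 J4 J2 J3 J6.
J1: 0→14, due 20, lateness -6
J5: 14→26, due 23, lateness 3
J4: 26→33, due 27, lateness 6
J2: 33→48, due 50, lateness -2
J3: 48→54, due 61, lateness -7
J6: 54→57, due 65, lateness -8
Maximum = 6.
Difference = 21 − 6 = 15.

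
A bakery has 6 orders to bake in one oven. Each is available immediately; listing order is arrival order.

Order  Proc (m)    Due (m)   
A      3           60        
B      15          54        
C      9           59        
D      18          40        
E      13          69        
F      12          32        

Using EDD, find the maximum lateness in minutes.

1

EDD (increasing due date): F D B C A E.
F: 0→12, due 32, lateness -20
D: 12→30, due 40, lateness -10
B: 30→45, due 54, lateness -9
C: 45→54, due 59, lateness -5
A: 54→57, due 60, lateness -3
E: 57→70, due 69, lateness 1
Maximum = 1.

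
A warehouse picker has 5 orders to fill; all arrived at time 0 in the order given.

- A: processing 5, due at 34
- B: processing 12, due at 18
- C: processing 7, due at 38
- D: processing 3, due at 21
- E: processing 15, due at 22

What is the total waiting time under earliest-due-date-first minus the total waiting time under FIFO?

19

EDD (increasing due date): B D E A C.
B: waits 0, runs 0→12
D: waits 12, runs 12→15
E: waits 15, runs 15→30
A: waits 30, runs 30→35
C: waits 35, runs 35→42
Sum = 0+12+15+30+35 = 92.
FIFO (arrival order): A B C D E.
A: waits 0, runs 0→5
B: waits 5, runs 5→17
C: waits 17, runs 17→24
D: waits 24, runs 24→27
E: waits 27, runs 27→42
Sum = 0+5+17+24+27 = 73.
Difference = 92 − 73 = 19.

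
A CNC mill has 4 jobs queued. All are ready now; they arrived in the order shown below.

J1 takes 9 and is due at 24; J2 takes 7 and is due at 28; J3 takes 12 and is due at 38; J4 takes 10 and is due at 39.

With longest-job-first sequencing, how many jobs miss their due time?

LPT (decreasing processing time): J3 J4 J1 J2.
J3: 0→12, due 38, tardiness 0
J4: 12→22, due 39, tardiness 0
J1: 22→31, due 24, tardiness 7
J2: 31→38, due 28, tardiness 10
Late jobs: 2.

2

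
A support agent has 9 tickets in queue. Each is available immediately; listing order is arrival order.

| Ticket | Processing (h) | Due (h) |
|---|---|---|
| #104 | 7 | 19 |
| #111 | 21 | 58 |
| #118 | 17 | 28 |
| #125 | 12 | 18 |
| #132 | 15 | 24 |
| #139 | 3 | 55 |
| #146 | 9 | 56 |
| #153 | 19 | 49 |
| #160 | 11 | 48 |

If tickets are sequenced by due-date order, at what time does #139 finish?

EDD (increasing due date): #125 #104 #132 #118 #160 #153 #139 #146 #111.
#125: 0→12
#104: 12→19
#132: 19→34
#118: 34→51
#160: 51→62
#153: 62→81
#139: 81→84

84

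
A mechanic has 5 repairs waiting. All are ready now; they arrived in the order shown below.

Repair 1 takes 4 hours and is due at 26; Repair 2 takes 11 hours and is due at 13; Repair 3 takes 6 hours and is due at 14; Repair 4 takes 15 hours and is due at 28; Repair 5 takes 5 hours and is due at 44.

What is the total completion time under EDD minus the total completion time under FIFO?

9

EDD (increasing due date): Repair 2 Repair 3 Repair 1 Repair 4 Repair 5.
Repair 2: 0→11
Repair 3: 11→17
Repair 1: 17→21
Repair 4: 21→36
Repair 5: 36→41
Sum = 11+17+21+36+41 = 126.
FIFO (arrival order): Repair 1 Repair 2 Repair 3 Repair 4 Repair 5.
Repair 1: 0→4
Repair 2: 4→15
Repair 3: 15→21
Repair 4: 21→36
Repair 5: 36→41
Sum = 4+15+21+36+41 = 117.
Difference = 126 − 117 = 9.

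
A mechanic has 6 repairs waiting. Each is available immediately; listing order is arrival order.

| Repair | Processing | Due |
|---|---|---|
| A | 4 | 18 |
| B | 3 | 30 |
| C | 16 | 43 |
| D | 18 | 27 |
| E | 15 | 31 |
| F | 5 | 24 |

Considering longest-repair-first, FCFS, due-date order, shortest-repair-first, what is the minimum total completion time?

153

LPT (decreasing processing time): D C E F A B.
D: 0→18
C: 18→34
E: 34→49
F: 49→54
A: 54→58
B: 58→61
Sum = 18+34+49+54+58+61 = 274.
FIFO (arrival order): A B C D E F.
A: 0→4
B: 4→7
C: 7→23
D: 23→41
E: 41→56
F: 56→61
Sum = 4+7+23+41+56+61 = 192.
EDD (increasing due date): A F D B E C.
A: 0→4
F: 4→9
D: 9→27
B: 27→30
E: 30→45
C: 45→61
Sum = 4+9+27+30+45+61 = 176.
SPT (increasing processing time): B A F E C D.
B: 0→3
A: 3→7
F: 7→12
E: 12→27
C: 27→43
D: 43→61
Sum = 3+7+12+27+43+61 = 153.
LPT 274, FIFO 192, EDD 176, SPT 153 → minimum 153.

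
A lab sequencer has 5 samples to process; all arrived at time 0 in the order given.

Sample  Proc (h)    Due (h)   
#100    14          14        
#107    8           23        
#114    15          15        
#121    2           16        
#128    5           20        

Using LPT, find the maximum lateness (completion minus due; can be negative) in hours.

LPT (decreasing processing time): #114 #100 #107 #128 #121.
#114: 0→15, due 15, lateness 0
#100: 15→29, due 14, lateness 15
#107: 29→37, due 23, lateness 14
#128: 37→42, due 20, lateness 22
#121: 42→44, due 16, lateness 28
Maximum = 28.

28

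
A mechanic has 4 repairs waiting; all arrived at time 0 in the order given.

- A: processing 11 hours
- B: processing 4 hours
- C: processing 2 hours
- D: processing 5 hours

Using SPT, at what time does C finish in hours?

SPT (increasing processing time): C B D A.
C: 0→2

2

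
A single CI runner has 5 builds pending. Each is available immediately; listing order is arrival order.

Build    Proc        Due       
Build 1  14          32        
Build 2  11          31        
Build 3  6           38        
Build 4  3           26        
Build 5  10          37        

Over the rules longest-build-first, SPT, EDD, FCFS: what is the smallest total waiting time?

LPT (decreasing processing time): Build 1 Build 2 Build 5 Build 3 Build 4.
Build 1: waits 0, runs 0→14
Build 2: waits 14, runs 14→25
Build 5: waits 25, runs 25→35
Build 3: waits 35, runs 35→41
Build 4: waits 41, runs 41→44
Sum = 0+14+25+35+41 = 115.
SPT (increasing processing time): Build 4 Build 3 Build 5 Build 2 Build 1.
Build 4: waits 0, runs 0→3
Build 3: waits 3, runs 3→9
Build 5: waits 9, runs 9→19
Build 2: waits 19, runs 19→30
Build 1: waits 30, runs 30→44
Sum = 0+3+9+19+30 = 61.
EDD (increasing due date): Build 4 Build 2 Build 1 Build 5 Build 3.
Build 4: waits 0, runs 0→3
Build 2: waits 3, runs 3→14
Build 1: waits 14, runs 14→28
Build 5: waits 28, runs 28→38
Build 3: waits 38, runs 38→44
Sum = 0+3+14+28+38 = 83.
FIFO (arrival order): Build 1 Build 2 Build 3 Build 4 Build 5.
Build 1: waits 0, runs 0→14
Build 2: waits 14, runs 14→25
Build 3: waits 25, runs 25→31
Build 4: waits 31, runs 31→34
Build 5: waits 34, runs 34→44
Sum = 0+14+25+31+34 = 104.
LPT 115, SPT 61, EDD 83, FIFO 104 → minimum 61.

61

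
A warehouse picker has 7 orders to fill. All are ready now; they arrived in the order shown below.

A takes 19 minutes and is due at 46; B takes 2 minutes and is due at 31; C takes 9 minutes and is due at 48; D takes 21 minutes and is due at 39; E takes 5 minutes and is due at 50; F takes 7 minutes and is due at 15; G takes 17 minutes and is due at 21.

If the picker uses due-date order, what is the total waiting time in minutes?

EDD (increasing due date): F G B D A C E.
F: waits 0, runs 0→7
G: waits 7, runs 7→24
B: waits 24, runs 24→26
D: waits 26, runs 26→47
A: waits 47, runs 47→66
C: waits 66, runs 66→75
E: waits 75, runs 75→80
Sum = 0+7+24+26+47+66+75 = 245.

245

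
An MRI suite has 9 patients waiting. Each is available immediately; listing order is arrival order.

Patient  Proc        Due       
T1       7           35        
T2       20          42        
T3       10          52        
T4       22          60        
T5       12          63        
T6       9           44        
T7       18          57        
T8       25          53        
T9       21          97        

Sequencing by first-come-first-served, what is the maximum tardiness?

FIFO (arrival order): T1 T2 T3 T4 T5 T6 T7 T8 T9.
T1: 0→7, due 35, tardiness 0
T2: 7→27, due 42, tardiness 0
T3: 27→37, due 52, tardiness 0
T4: 37→59, due 60, tardiness 0
T5: 59→71, due 63, tardiness 8
T6: 71→80, due 44, tardiness 36
T7: 80→98, due 57, tardiness 41
T8: 98→123, due 53, tardiness 70
T9: 123→144, due 97, tardiness 47
Maximum = 70.

70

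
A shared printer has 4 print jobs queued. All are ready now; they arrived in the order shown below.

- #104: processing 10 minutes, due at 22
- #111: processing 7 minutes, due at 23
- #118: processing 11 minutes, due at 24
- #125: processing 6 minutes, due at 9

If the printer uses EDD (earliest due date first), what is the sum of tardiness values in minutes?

10

EDD (increasing due date): #125 #104 #111 #118.
#125: 0→6, due 9, tardiness 0
#104: 6→16, due 22, tardiness 0
#111: 16→23, due 23, tardiness 0
#118: 23→34, due 24, tardiness 10
Sum = 0+0+0+10 = 10.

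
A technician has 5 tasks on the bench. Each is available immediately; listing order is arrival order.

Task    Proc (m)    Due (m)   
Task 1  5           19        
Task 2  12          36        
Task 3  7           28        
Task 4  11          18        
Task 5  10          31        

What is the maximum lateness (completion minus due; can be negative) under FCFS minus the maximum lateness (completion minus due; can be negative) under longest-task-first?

-9

FIFO (arrival order): Task 1 Task 2 Task 3 Task 4 Task 5.
Task 1: 0→5, due 19, lateness -14
Task 2: 5→17, due 36, lateness -19
Task 3: 17→24, due 28, lateness -4
Task 4: 24→35, due 18, lateness 17
Task 5: 35→45, due 31, lateness 14
Maximum = 17.
LPT (decreasing processing time): Task 2 Task 4 Task 5 Task 3 Task 1.
Task 2: 0→12, due 36, lateness -24
Task 4: 12→23, due 18, lateness 5
Task 5: 23→33, due 31, lateness 2
Task 3: 33→40, due 28, lateness 12
Task 1: 40→45, due 19, lateness 26
Maximum = 26.
Difference = 17 − 26 = -9.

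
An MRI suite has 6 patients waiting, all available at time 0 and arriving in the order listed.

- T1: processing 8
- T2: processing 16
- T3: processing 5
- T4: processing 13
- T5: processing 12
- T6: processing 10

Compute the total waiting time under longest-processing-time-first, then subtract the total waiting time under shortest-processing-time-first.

72

LPT (decreasing processing time): T2 T4 T5 T6 T1 T3.
T2: waits 0, runs 0→16
T4: waits 16, runs 16→29
T5: waits 29, runs 29→41
T6: waits 41, runs 41→51
T1: waits 51, runs 51→59
T3: waits 59, runs 59→64
Sum = 0+16+29+41+51+59 = 196.
SPT (increasing processing time): T3 T1 T6 T5 T4 T2.
T3: waits 0, runs 0→5
T1: waits 5, runs 5→13
T6: waits 13, runs 13→23
T5: waits 23, runs 23→35
T4: waits 35, runs 35→48
T2: waits 48, runs 48→64
Sum = 0+5+13+23+35+48 = 124.
Difference = 196 − 124 = 72.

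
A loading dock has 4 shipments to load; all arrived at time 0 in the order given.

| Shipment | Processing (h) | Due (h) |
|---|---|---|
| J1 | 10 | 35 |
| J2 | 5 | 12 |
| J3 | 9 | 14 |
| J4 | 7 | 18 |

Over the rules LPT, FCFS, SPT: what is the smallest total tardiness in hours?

7

LPT (decreasing processing time): J1 J3 J4 J2.
J1: 0→10, due 35, tardiness 0
J3: 10→19, due 14, tardiness 5
J4: 19→26, due 18, tardiness 8
J2: 26→31, due 12, tardiness 19
Sum = 0+5+8+19 = 32.
FIFO (arrival order): J1 J2 J3 J4.
J1: 0→10, due 35, tardiness 0
J2: 10→15, due 12, tardiness 3
J3: 15→24, due 14, tardiness 10
J4: 24→31, due 18, tardiness 13
Sum = 0+3+10+13 = 26.
SPT (increasing processing time): J2 J4 J3 J1.
J2: 0→5, due 12, tardiness 0
J4: 5→12, due 18, tardiness 0
J3: 12→21, due 14, tardiness 7
J1: 21→31, due 35, tardiness 0
Sum = 0+0+7+0 = 7.
LPT 32, FIFO 26, SPT 7 → minimum 7.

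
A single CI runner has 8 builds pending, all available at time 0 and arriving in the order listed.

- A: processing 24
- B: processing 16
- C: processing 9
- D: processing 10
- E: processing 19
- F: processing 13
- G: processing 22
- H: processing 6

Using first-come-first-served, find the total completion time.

573

FIFO (arrival order): A B C D E F G H.
A: 0→24
B: 24→40
C: 40→49
D: 49→59
E: 59→78
F: 78→91
G: 91→113
H: 113→119
Sum = 24+40+49+59+78+91+113+119 = 573.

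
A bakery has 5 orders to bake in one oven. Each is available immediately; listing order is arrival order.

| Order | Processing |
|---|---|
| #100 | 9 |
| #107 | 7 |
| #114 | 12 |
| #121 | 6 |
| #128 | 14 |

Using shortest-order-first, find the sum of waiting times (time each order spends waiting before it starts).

75

SPT (increasing processing time): #121 #107 #100 #114 #128.
#121: waits 0, runs 0→6
#107: waits 6, runs 6→13
#100: waits 13, runs 13→22
#114: waits 22, runs 22→34
#128: waits 34, runs 34→48
Sum = 0+6+13+22+34 = 75.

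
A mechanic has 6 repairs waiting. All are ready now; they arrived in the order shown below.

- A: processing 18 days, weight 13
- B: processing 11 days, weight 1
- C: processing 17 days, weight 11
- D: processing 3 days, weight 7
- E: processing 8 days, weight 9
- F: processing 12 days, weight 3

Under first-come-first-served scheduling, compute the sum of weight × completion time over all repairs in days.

1832

FIFO (arrival order): A B C D E F.
A: finishes 18, weight 13, w·C = 234
B: finishes 29, weight 1, w·C = 29
C: finishes 46, weight 11, w·C = 506
D: finishes 49, weight 7, w·C = 343
E: finishes 57, weight 9, w·C = 513
F: finishes 69, weight 3, w·C = 207
Sum = 234+29+506+343+513+207 = 1832.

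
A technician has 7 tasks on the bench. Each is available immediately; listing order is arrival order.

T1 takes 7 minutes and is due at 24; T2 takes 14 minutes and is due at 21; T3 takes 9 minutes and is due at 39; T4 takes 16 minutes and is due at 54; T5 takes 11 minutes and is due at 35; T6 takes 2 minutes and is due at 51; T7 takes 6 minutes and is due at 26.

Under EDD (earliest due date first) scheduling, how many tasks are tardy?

EDD (increasing due date): T2 T1 T7 T5 T3 T6 T4.
T2: 0→14, due 21, tardiness 0
T1: 14→21, due 24, tardiness 0
T7: 21→27, due 26, tardiness 1
T5: 27→38, due 35, tardiness 3
T3: 38→47, due 39, tardiness 8
T6: 47→49, due 51, tardiness 0
T4: 49→65, due 54, tardiness 11
Late tasks: 4.

4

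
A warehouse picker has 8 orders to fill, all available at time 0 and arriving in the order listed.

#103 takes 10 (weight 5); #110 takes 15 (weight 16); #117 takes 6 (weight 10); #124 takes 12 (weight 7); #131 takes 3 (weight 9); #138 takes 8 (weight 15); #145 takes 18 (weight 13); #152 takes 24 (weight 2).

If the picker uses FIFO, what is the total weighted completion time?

3413

FIFO (arrival order): #103 #110 #117 #124 #131 #138 #145 #152.
#103: finishes 10, weight 5, w·C = 50
#110: finishes 25, weight 16, w·C = 400
#117: finishes 31, weight 10, w·C = 310
#124: finishes 43, weight 7, w·C = 301
#131: finishes 46, weight 9, w·C = 414
#138: finishes 54, weight 15, w·C = 810
#145: finishes 72, weight 13, w·C = 936
#152: finishes 96, weight 2, w·C = 192
Sum = 50+400+310+301+414+810+936+192 = 3413.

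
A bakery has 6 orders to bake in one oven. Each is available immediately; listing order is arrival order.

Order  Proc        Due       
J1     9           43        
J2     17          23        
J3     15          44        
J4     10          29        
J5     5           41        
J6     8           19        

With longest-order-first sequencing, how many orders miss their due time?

4

LPT (decreasing processing time): J2 J3 J4 J1 J6 J5.
J2: 0→17, due 23, tardiness 0
J3: 17→32, due 44, tardiness 0
J4: 32→42, due 29, tardiness 13
J1: 42→51, due 43, tardiness 8
J6: 51→59, due 19, tardiness 40
J5: 59→64, due 41, tardiness 23
Late orders: 4.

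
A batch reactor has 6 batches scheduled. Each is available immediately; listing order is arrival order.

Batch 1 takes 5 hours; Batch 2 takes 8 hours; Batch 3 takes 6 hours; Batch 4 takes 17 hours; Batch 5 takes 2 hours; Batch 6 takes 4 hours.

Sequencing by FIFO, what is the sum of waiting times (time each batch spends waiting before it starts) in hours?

FIFO (arrival order): Batch 1 Batch 2 Batch 3 Batch 4 Batch 5 Batch 6.
Batch 1: waits 0, runs 0→5
Batch 2: waits 5, runs 5→13
Batch 3: waits 13, runs 13→19
Batch 4: waits 19, runs 19→36
Batch 5: waits 36, runs 36→38
Batch 6: waits 38, runs 38→42
Sum = 0+5+13+19+36+38 = 111.

111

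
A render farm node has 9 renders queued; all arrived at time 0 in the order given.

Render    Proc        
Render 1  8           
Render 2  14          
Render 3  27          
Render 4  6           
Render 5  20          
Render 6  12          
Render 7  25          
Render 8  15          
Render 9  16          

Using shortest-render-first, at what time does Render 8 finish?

55

SPT (increasing processing time): Render 4 Render 1 Render 6 Render 2 Render 8 Render 9 Render 5 Render 7 Render 3.
Render 4: 0→6
Render 1: 6→14
Render 6: 14→26
Render 2: 26→40
Render 8: 40→55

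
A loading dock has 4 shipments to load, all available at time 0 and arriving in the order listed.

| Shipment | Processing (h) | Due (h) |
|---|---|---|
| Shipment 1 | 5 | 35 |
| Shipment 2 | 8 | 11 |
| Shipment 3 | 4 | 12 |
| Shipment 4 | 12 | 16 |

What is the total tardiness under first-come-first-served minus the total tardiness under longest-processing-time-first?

FIFO (arrival order): Shipment 1 Shipment 2 Shipment 3 Shipment 4.
Shipment 1: 0→5, due 35, tardiness 0
Shipment 2: 5→13, due 11, tardiness 2
Shipment 3: 13→17, due 12, tardiness 5
Shipment 4: 17→29, due 16, tardiness 13
Sum = 0+2+5+13 = 20.
LPT (decreasing processing time): Shipment 4 Shipment 2 Shipment 1 Shipment 3.
Shipment 4: 0→12, due 16, tardiness 0
Shipment 2: 12→20, due 11, tardiness 9
Shipment 1: 20→25, due 35, tardiness 0
Shipment 3: 25→29, due 12, tardiness 17
Sum = 0+9+0+17 = 26.
Difference = 20 − 26 = -6.

-6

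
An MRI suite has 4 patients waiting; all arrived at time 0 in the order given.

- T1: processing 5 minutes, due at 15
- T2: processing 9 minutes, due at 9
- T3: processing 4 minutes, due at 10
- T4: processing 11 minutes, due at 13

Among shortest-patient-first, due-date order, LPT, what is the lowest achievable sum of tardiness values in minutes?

SPT (increasing processing time): T3 T1 T2 T4.
T3: 0→4, due 10, tardiness 0
T1: 4→9, due 15, tardiness 0
T2: 9→18, due 9, tardiness 9
T4: 18→29, due 13, tardiness 16
Sum = 0+0+9+16 = 25.
EDD (increasing due date): T2 T3 T4 T1.
T2: 0→9, due 9, tardiness 0
T3: 9→13, due 10, tardiness 3
T4: 13→24, due 13, tardiness 11
T1: 24→29, due 15, tardiness 14
Sum = 0+3+11+14 = 28.
LPT (decreasing processing time): T4 T2 T1 T3.
T4: 0→11, due 13, tardiness 0
T2: 11→20, due 9, tardiness 11
T1: 20→25, due 15, tardiness 10
T3: 25→29, due 10, tardiness 19
Sum = 0+11+10+19 = 40.
SPT 25, EDD 28, LPT 40 → minimum 25.

25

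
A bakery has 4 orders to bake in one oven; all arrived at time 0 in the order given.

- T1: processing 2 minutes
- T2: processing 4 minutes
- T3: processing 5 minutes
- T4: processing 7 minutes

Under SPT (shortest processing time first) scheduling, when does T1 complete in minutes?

SPT (increasing processing time): T1 T2 T3 T4.
T1: 0→2

2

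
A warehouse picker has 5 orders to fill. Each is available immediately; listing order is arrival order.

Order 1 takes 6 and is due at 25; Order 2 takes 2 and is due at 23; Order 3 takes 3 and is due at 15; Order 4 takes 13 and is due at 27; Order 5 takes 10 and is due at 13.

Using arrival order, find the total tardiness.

21

FIFO (arrival order): Order 1 Order 2 Order 3 Order 4 Order 5.
Order 1: 0→6, due 25, tardiness 0
Order 2: 6→8, due 23, tardiness 0
Order 3: 8→11, due 15, tardiness 0
Order 4: 11→24, due 27, tardiness 0
Order 5: 24→34, due 13, tardiness 21
Sum = 0+0+0+0+21 = 21.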